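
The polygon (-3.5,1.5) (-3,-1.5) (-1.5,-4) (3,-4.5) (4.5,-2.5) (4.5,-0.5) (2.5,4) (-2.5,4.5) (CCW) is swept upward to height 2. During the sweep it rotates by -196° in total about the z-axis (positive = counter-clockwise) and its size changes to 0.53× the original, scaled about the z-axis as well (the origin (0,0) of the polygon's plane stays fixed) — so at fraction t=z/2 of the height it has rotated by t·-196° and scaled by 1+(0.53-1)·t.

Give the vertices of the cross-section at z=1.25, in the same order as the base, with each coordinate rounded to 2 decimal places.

t = z/height = 1.25/2 = 0.625
s = 1 + (scale-1)·z/height = 1 + (0.53-1)·1.25/2 = 0.706250
θ = twist·z/height = -196°·1.25/2 = -122.5000° = -2.138028 rad
cos θ = -0.537300, sin θ = -0.843391 (intermediates below are computed at full precision and shown rounded to 5 d.p.)
v1: (-3.5,1.5) → rotate → (3.14564,2.14592) → ×s → (2.22161,1.51556) → (2.22,1.52)
v2: (-3,-1.5) → rotate → (0.34681,3.33612) → ×s → (0.24494,2.35614) → (0.24,2.36)
v3: (-1.5,-4) → rotate → (-2.56762,3.41429) → ×s → (-1.81338,2.41134) → (-1.81,2.41)
v4: (3,-4.5) → rotate → (-5.40716,-0.11233) → ×s → (-3.81881,-0.07933) → (-3.82,-0.08)
v5: (4.5,-2.5) → rotate → (-4.52633,-2.45201) → ×s → (-3.19672,-1.73173) → (-3.20,-1.73)
v6: (4.5,-0.5) → rotate → (-2.83954,-3.52661) → ×s → (-2.00543,-2.49067) → (-2.01,-2.49)
v7: (2.5,4) → rotate → (2.03032,-4.25768) → ×s → (1.43391,-3.00698) → (1.43,-3.01)
v8: (-2.5,4.5) → rotate → (5.13851,-0.30937) → ×s → (3.62907,-0.21849) → (3.63,-0.22)

Cross-section at z=1.25: (2.22,1.52) (0.24,2.36) (-1.81,2.41) (-3.82,-0.08) (-3.20,-1.73) (-2.01,-2.49) (1.43,-3.01) (3.63,-0.22)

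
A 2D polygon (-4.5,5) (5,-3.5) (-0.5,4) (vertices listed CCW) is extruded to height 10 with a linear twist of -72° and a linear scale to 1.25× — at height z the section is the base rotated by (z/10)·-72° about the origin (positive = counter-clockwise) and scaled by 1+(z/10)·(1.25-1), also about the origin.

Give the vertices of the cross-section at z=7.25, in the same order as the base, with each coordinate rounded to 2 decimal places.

Cross-section at z=7.25: (1.41,7.82) (0.35,-7.20) (3.37,3.36)

t = z/height = 7.25/10 = 0.725
s = 1 + (scale-1)·z/height = 1 + (1.25-1)·7.25/10 = 1.181250
θ = twist·z/height = -72°·7.25/10 = -52.2000° = -0.911062 rad
cos θ = 0.612907, sin θ = -0.790155 (intermediates below are computed at full precision and shown rounded to 5 d.p.)
v1: (-4.5,5) → rotate → (1.19269,6.62023) → ×s → (1.40887,7.82015) → (1.41,7.82)
v2: (5,-3.5) → rotate → (0.29899,-6.09595) → ×s → (0.35319,-7.20084) → (0.35,-7.20)
v3: (-0.5,4) → rotate → (2.85417,2.84671) → ×s → (3.37148,3.36267) → (3.37,3.36)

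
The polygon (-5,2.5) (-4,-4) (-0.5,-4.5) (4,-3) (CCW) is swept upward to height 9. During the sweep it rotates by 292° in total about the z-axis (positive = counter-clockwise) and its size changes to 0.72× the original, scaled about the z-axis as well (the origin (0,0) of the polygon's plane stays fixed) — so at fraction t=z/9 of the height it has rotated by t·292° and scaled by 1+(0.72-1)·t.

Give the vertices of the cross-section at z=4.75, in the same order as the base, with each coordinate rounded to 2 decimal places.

t = z/height = 4.75/9 = 0.527778
s = 1 + (scale-1)·z/height = 1 + (0.72-1)·4.75/9 = 0.852222
θ = twist·z/height = 292°·4.75/9 = 154.1111° = 2.689746 rad
cos θ = -0.899642, sin θ = 0.436627 (intermediates below are computed at full precision and shown rounded to 5 d.p.)
v1: (-5,2.5) → rotate → (3.40664,-4.43224) → ×s → (2.90322,-3.77726) → (2.90,-3.78)
v2: (-4,-4) → rotate → (5.34508,1.85206) → ×s → (4.55520,1.57837) → (4.56,1.58)
v3: (-0.5,-4.5) → rotate → (2.41464,3.83008) → ×s → (2.05781,3.26408) → (2.06,3.26)
v4: (4,-3) → rotate → (-2.28869,4.44544) → ×s → (-1.95047,3.78850) → (-1.95,3.79)

Cross-section at z=4.75: (2.90,-3.78) (4.56,1.58) (2.06,3.26) (-1.95,3.79)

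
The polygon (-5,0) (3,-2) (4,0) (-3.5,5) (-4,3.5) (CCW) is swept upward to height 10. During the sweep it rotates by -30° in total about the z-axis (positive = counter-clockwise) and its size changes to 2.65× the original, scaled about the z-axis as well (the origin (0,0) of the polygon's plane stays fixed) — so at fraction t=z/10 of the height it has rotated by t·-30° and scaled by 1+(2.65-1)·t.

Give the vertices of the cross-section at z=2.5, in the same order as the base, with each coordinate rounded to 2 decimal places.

t = z/height = 2.5/10 = 0.25
s = 1 + (scale-1)·z/height = 1 + (2.65-1)·2.5/10 = 1.412500
θ = twist·z/height = -30°·2.5/10 = -7.5000° = -0.130900 rad
cos θ = 0.991445, sin θ = -0.130526 (intermediates below are computed at full precision and shown rounded to 5 d.p.)
v1: (-5,0) → rotate → (-4.95722,0.65263) → ×s → (-7.00208,0.92184) → (-7.00,0.92)
v2: (3,-2) → rotate → (2.71328,-2.37447) → ×s → (3.83251,-3.35394) → (3.83,-3.35)
v3: (4,0) → rotate → (3.96578,-0.52210) → ×s → (5.60166,-0.73747) → (5.60,-0.74)
v4: (-3.5,5) → rotate → (-2.81743,5.41407) → ×s → (-3.97961,7.64737) → (-3.98,7.65)
v5: (-4,3.5) → rotate → (-3.50894,3.99216) → ×s → (-4.95637,5.63893) → (-4.96,5.64)

Cross-section at z=2.5: (-7.00,0.92) (3.83,-3.35) (5.60,-0.74) (-3.98,7.65) (-4.96,5.64)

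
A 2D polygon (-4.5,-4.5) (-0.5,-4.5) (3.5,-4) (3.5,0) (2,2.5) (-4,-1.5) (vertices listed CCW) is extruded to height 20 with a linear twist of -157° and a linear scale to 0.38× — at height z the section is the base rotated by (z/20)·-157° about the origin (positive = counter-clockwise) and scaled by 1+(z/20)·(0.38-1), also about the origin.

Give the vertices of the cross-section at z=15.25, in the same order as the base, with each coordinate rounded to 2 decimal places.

t = z/height = 15.25/20 = 0.7625
s = 1 + (scale-1)·z/height = 1 + (0.38-1)·15.25/20 = 0.527250
θ = twist·z/height = -157°·15.25/20 = -119.7125° = -2.089377 rad
cos θ = -0.495648, sin θ = -0.868523 (intermediates below are computed at full precision and shown rounded to 5 d.p.)
v1: (-4.5,-4.5) → rotate → (-1.67794,6.13877) → ×s → (-0.88469,3.23667) → (-0.88,3.24)
v2: (-0.5,-4.5) → rotate → (-3.66053,2.66468) → ×s → (-1.93002,1.40495) → (-1.93,1.40)
v3: (3.5,-4) → rotate → (-5.20886,-1.05724) → ×s → (-2.74637,-0.55743) → (-2.75,-0.56)
v4: (3.5,0) → rotate → (-1.73477,-3.03983) → ×s → (-0.91466,-1.60275) → (-0.91,-1.60)
v5: (2,2.5) → rotate → (1.18001,-2.97617) → ×s → (0.62216,-1.56918) → (0.62,-1.57)
v6: (-4,-1.5) → rotate → (0.67981,4.21757) → ×s → (0.35843,2.22371) → (0.36,2.22)

Cross-section at z=15.25: (-0.88,3.24) (-1.93,1.40) (-2.75,-0.56) (-0.91,-1.60) (0.62,-1.57) (0.36,2.22)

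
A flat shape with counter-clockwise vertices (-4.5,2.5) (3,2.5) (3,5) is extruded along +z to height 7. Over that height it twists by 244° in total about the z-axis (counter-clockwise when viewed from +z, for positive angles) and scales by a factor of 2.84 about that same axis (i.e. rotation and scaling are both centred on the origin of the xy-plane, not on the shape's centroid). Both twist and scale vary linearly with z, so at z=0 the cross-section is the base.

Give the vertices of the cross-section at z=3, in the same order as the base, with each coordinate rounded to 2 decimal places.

Cross-section at z=3: (-2.30,-8.91) (-5.68,4.07) (-10.01,2.94)

t = z/height = 3/7 = 0.428571
s = 1 + (scale-1)·z/height = 1 + (2.84-1)·3/7 = 1.788571
θ = twist·z/height = 244°·3/7 = 104.5714° = 1.825116 rad
cos θ = -0.251587, sin θ = 0.967835 (intermediates below are computed at full precision and shown rounded to 5 d.p.)
v1: (-4.5,2.5) → rotate → (-1.28745,-4.98422) → ×s → (-2.30269,-8.91464) → (-2.30,-8.91)
v2: (3,2.5) → rotate → (-3.17435,2.27454) → ×s → (-5.67755,4.06817) → (-5.68,4.07)
v3: (3,5) → rotate → (-5.59393,1.64557) → ×s → (-10.00515,2.94322) → (-10.01,2.94)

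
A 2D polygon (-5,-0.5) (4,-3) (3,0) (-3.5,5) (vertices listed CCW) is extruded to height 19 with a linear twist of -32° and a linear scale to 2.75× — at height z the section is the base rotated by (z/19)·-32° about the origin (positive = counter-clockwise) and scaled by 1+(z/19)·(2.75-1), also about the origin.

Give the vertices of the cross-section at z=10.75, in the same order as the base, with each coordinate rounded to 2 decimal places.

Cross-section at z=10.75: (-9.77,2.15) (5.71,-8.15) (5.67,-1.86) (-3.53,11.62)

t = z/height = 10.75/19 = 0.565789
s = 1 + (scale-1)·z/height = 1 + (2.75-1)·10.75/19 = 1.990132
θ = twist·z/height = -32°·10.75/19 = -18.1053° = -0.315996 rad
cos θ = 0.950487, sin θ = -0.310764 (intermediates below are computed at full precision and shown rounded to 5 d.p.)
v1: (-5,-0.5) → rotate → (-4.90782,1.07858) → ×s → (-9.76720,2.14651) → (-9.77,2.15)
v2: (4,-3) → rotate → (2.86966,-4.09452) → ×s → (5.71100,-8.14863) → (5.71,-8.15)
v3: (3,0) → rotate → (2.85146,-0.93229) → ×s → (5.67478,-1.85538) → (5.67,-1.86)
v4: (-3.5,5) → rotate → (-1.77289,5.84011) → ×s → (-3.52828,11.62259) → (-3.53,11.62)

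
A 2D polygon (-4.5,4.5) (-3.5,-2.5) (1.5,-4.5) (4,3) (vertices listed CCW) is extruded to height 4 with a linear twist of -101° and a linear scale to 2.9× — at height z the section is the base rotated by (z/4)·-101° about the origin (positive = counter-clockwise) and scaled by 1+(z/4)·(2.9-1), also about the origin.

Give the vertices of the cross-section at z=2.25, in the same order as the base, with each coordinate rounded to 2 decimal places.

Cross-section at z=2.25: (2.70,12.89) (-8.29,3.23) (-6.09,-7.69) (9.72,-3.53)

t = z/height = 2.25/4 = 0.5625
s = 1 + (scale-1)·z/height = 1 + (2.9-1)·2.25/4 = 2.068750
θ = twist·z/height = -101°·2.25/4 = -56.8125° = -0.991565 rad
cos θ = 0.547381, sin θ = -0.836884 (intermediates below are computed at full precision and shown rounded to 5 d.p.)
v1: (-4.5,4.5) → rotate → (1.30276,6.22919) → ×s → (2.69509,12.88664) → (2.70,12.89)
v2: (-3.5,-2.5) → rotate → (-4.00804,1.56064) → ×s → (-8.29164,3.22858) → (-8.29,3.23)
v3: (1.5,-4.5) → rotate → (-2.94491,-3.71854) → ×s → (-6.09227,-7.69273) → (-6.09,-7.69)
v4: (4,3) → rotate → (4.70017,-1.70539) → ×s → (9.72348,-3.52803) → (9.72,-3.53)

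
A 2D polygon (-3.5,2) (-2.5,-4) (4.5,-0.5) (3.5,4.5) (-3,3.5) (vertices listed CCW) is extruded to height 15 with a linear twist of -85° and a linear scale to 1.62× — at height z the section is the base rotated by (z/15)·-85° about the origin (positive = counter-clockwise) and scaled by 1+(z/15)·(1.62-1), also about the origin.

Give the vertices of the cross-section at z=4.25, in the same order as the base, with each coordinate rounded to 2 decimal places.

Cross-section at z=4.25: (-2.80,3.83) (-4.60,-3.09) (4.59,-2.70) (5.92,3.15) (-1.54,5.20)

t = z/height = 4.25/15 = 0.283333
s = 1 + (scale-1)·z/height = 1 + (1.62-1)·4.25/15 = 1.175667
θ = twist·z/height = -85°·4.25/15 = -24.0833° = -0.420333 rad
cos θ = 0.912953, sin θ = -0.408065 (intermediates below are computed at full precision and shown rounded to 5 d.p.)
v1: (-3.5,2) → rotate → (-2.37921,3.25413) → ×s → (-2.79715,3.82578) → (-2.80,3.83)
v2: (-2.5,-4) → rotate → (-3.91464,-2.63165) → ×s → (-4.60231,-3.09394) → (-4.60,-3.09)
v3: (4.5,-0.5) → rotate → (3.90426,-2.29277) → ×s → (4.59010,-2.69553) → (4.59,-2.70)
v4: (3.5,4.5) → rotate → (5.03163,2.68006) → ×s → (5.91552,3.15086) → (5.92,3.15)
v5: (-3,3.5) → rotate → (-1.31063,4.41953) → ×s → (-1.54087,5.19589) → (-1.54,5.20)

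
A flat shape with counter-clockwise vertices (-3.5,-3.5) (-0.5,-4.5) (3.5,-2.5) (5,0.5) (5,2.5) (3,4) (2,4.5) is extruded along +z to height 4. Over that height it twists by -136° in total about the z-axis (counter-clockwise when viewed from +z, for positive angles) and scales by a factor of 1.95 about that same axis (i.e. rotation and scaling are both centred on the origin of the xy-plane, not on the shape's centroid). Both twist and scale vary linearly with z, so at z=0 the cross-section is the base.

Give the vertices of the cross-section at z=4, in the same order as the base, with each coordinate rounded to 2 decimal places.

t = z/height = 4/4 = 1
s = 1 + (scale-1)·z/height = 1 + (1.95-1)·4/4 = 1.950000
θ = twist·z/height = -136°·4/4 = -136.0000° = -2.373648 rad
cos θ = -0.719340, sin θ = -0.694658 (intermediates below are computed at full precision and shown rounded to 5 d.p.)
v1: (-3.5,-3.5) → rotate → (0.08639,4.94899) → ×s → (0.16845,9.65054) → (0.17,9.65)
v2: (-0.5,-4.5) → rotate → (-2.76629,3.58436) → ×s → (-5.39427,6.98950) → (-5.39,6.99)
v3: (3.5,-2.5) → rotate → (-4.25434,-0.63295) → ×s → (-8.29595,-1.23426) → (-8.30,-1.23)
v4: (5,0.5) → rotate → (-3.24937,-3.83296) → ×s → (-6.33627,-7.47428) → (-6.34,-7.47)
v5: (5,2.5) → rotate → (-1.86005,-5.27164) → ×s → (-3.62710,-10.27970) → (-3.63,-10.28)
v6: (3,4) → rotate → (0.62061,-4.96133) → ×s → (1.21020,-9.67460) → (1.21,-9.67)
v7: (2,4.5) → rotate → (1.68728,-4.62635) → ×s → (3.29020,-9.02137) → (3.29,-9.02)

Cross-section at z=4: (0.17,9.65) (-5.39,6.99) (-8.30,-1.23) (-6.34,-7.47) (-3.63,-10.28) (1.21,-9.67) (3.29,-9.02)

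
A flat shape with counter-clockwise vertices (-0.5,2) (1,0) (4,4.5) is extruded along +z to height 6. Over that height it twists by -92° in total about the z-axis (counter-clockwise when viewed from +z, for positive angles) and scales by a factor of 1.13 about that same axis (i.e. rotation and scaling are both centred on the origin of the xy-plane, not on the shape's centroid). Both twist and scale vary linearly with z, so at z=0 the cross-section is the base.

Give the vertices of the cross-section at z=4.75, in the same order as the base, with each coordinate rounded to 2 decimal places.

Cross-section at z=4.75: (1.94,1.18) (0.33,-1.05) (6.04,-2.75)

t = z/height = 4.75/6 = 0.791667
s = 1 + (scale-1)·z/height = 1 + (1.13-1)·4.75/6 = 1.102917
θ = twist·z/height = -92°·4.75/6 = -72.8333° = -1.271181 rad
cos θ = 0.295152, sin θ = -0.955450 (intermediates below are computed at full precision and shown rounded to 5 d.p.)
v1: (-0.5,2) → rotate → (1.76332,1.06803) → ×s → (1.94480,1.17795) → (1.94,1.18)
v2: (1,0) → rotate → (0.29515,-0.95545) → ×s → (0.32553,-1.05378) → (0.33,-1.05)
v3: (4,4.5) → rotate → (5.48014,-2.49362) → ×s → (6.04413,-2.75025) → (6.04,-2.75)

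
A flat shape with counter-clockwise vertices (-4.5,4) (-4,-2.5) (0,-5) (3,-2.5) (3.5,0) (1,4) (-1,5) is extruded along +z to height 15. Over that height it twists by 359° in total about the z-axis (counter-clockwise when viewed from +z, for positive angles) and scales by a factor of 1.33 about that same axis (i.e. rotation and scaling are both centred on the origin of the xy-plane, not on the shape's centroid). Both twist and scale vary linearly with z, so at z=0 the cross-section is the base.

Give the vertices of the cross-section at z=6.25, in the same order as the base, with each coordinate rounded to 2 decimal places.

t = z/height = 6.25/15 = 0.416667
s = 1 + (scale-1)·z/height = 1 + (1.33-1)·6.25/15 = 1.137500
θ = twist·z/height = 359°·6.25/15 = 149.5833° = 2.610722 rad
cos θ = -0.862366, sin θ = 0.506285 (intermediates below are computed at full precision and shown rounded to 5 d.p.)
v1: (-4.5,4) → rotate → (1.85551,-5.72775) → ×s → (2.11064,-6.51531) → (2.11,-6.52)
v2: (-4,-2.5) → rotate → (4.71518,0.13078) → ×s → (5.36351,0.14876) → (5.36,0.15)
v3: (0,-5) → rotate → (2.53142,4.31183) → ×s → (2.87949,4.90471) → (2.88,4.90)
v4: (3,-2.5) → rotate → (-1.32139,3.67477) → ×s → (-1.50308,4.18005) → (-1.50,4.18)
v5: (3.5,0) → rotate → (-3.01828,1.77200) → ×s → (-3.43330,2.01565) → (-3.43,2.02)
v6: (1,4) → rotate → (-2.88750,-2.94318) → ×s → (-3.28454,-3.34787) → (-3.28,-3.35)
v7: (-1,5) → rotate → (-1.66906,-4.81812) → ×s → (-1.89855,-5.48061) → (-1.90,-5.48)

Cross-section at z=6.25: (2.11,-6.52) (5.36,0.15) (2.88,4.90) (-1.50,4.18) (-3.43,2.02) (-3.28,-3.35) (-1.90,-5.48)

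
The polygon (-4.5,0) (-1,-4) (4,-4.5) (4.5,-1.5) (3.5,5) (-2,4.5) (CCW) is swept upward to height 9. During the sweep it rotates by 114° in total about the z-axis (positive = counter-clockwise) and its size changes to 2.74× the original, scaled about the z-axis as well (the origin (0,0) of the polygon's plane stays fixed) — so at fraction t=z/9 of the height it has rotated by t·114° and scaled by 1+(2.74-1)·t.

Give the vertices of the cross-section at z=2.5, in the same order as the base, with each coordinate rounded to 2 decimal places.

Cross-section at z=2.5: (-5.68,-3.50) (1.85,-5.83) (8.55,-2.57) (6.85,1.61) (0.53,9.04) (-6.03,4.12)

t = z/height = 2.5/9 = 0.277778
s = 1 + (scale-1)·z/height = 1 + (2.74-1)·2.5/9 = 1.483333
θ = twist·z/height = 114°·2.5/9 = 31.6667° = 0.552688 rad
cos θ = 0.851117, sin θ = 0.524977 (intermediates below are computed at full precision and shown rounded to 5 d.p.)
v1: (-4.5,0) → rotate → (-3.83003,-2.36239) → ×s → (-5.68120,-3.50422) → (-5.68,-3.50)
v2: (-1,-4) → rotate → (1.24879,-3.92944) → ×s → (1.85237,-5.82867) → (1.85,-5.83)
v3: (4,-4.5) → rotate → (5.76686,-1.73012) → ×s → (8.55418,-2.56634) → (8.55,-2.57)
v4: (4.5,-1.5) → rotate → (4.61749,1.08572) → ×s → (6.84928,1.61048) → (6.85,1.61)
v5: (3.5,5) → rotate → (0.35403,6.09300) → ×s → (0.52514,9.03795) → (0.53,9.04)
v6: (-2,4.5) → rotate → (-4.06463,2.78007) → ×s → (-6.02920,4.12377) → (-6.03,4.12)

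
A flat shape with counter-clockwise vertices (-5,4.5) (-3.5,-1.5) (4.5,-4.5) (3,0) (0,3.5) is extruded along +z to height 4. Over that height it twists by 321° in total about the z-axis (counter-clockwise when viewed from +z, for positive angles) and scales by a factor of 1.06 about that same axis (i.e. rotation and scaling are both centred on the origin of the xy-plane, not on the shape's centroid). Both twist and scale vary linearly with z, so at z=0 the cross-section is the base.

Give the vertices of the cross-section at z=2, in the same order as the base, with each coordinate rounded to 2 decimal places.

t = z/height = 2/4 = 0.5
s = 1 + (scale-1)·z/height = 1 + (1.06-1)·2/4 = 1.030000
θ = twist·z/height = 321°·2/4 = 160.5000° = 2.801253 rad
cos θ = -0.942641, sin θ = 0.333807 (intermediates below are computed at full precision and shown rounded to 5 d.p.)
v1: (-5,4.5) → rotate → (3.21108,-5.91092) → ×s → (3.30741,-6.08825) → (3.31,-6.09)
v2: (-3.5,-1.5) → rotate → (3.79996,0.24564) → ×s → (3.91395,0.25301) → (3.91,0.25)
v3: (4.5,-4.5) → rotate → (-2.73976,5.74402) → ×s → (-2.82195,5.91634) → (-2.82,5.92)
v4: (3,0) → rotate → (-2.82792,1.00142) → ×s → (-2.91276,1.03146) → (-2.91,1.03)
v5: (0,3.5) → rotate → (-1.16832,-3.29925) → ×s → (-1.20337,-3.39822) → (-1.20,-3.40)

Cross-section at z=2: (3.31,-6.09) (3.91,0.25) (-2.82,5.92) (-2.91,1.03) (-1.20,-3.40)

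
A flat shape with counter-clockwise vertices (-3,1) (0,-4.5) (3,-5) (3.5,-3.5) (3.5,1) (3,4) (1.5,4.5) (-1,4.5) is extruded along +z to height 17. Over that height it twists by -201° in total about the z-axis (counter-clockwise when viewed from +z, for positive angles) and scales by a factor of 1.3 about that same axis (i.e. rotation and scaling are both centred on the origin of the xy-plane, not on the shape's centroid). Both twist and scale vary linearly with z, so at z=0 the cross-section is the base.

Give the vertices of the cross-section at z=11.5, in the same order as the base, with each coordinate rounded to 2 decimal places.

t = z/height = 11.5/17 = 0.676471
s = 1 + (scale-1)·z/height = 1 + (1.3-1)·11.5/17 = 1.202941
θ = twist·z/height = -201°·11.5/17 = -135.9706° = -2.373134 rad
cos θ = -0.718983, sin θ = -0.695028 (intermediates below are computed at full precision and shown rounded to 5 d.p.)
v1: (-3,1) → rotate → (2.85198,1.36610) → ×s → (3.43076,1.64334) → (3.43,1.64)
v2: (0,-4.5) → rotate → (-3.12762,3.23542) → ×s → (-3.76235,3.89202) → (-3.76,3.89)
v3: (3,-5) → rotate → (-5.63209,1.50983) → ×s → (-6.77507,1.81624) → (-6.78,1.82)
v4: (3.5,-3.5) → rotate → (-4.94904,0.08384) → ×s → (-5.95340,0.10086) → (-5.95,0.10)
v5: (3.5,1) → rotate → (-1.82141,-3.15158) → ×s → (-2.19105,-3.79116) → (-2.19,-3.79)
v6: (3,4) → rotate → (0.62316,-4.96102) → ×s → (0.74963,-5.96781) → (0.75,-5.97)
v7: (1.5,4.5) → rotate → (2.04915,-4.27797) → ×s → (2.46501,-5.14614) → (2.47,-5.15)
v8: (-1,4.5) → rotate → (3.84661,-2.54040) → ×s → (4.62724,-3.05595) → (4.63,-3.06)

Cross-section at z=11.5: (3.43,1.64) (-3.76,3.89) (-6.78,1.82) (-5.95,0.10) (-2.19,-3.79) (0.75,-5.97) (2.47,-5.15) (4.63,-3.06)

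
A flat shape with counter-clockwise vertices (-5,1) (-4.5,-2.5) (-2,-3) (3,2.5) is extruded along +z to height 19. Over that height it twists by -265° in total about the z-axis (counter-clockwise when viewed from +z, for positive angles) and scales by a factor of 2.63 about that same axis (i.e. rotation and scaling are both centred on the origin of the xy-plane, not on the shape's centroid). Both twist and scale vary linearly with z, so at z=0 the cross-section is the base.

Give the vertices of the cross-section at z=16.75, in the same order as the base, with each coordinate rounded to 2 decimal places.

t = z/height = 16.75/19 = 0.881579
s = 1 + (scale-1)·z/height = 1 + (2.63-1)·16.75/19 = 2.436974
θ = twist·z/height = -265°·16.75/19 = -233.6184° = -4.077411 rad
cos θ = -0.593160, sin θ = 0.805085 (intermediates below are computed at full precision and shown rounded to 5 d.p.)
v1: (-5,1) → rotate → (2.16072,-4.61858) → ×s → (5.26561,-11.25536) → (5.27,-11.26)
v2: (-4.5,-2.5) → rotate → (4.68193,-2.13998) → ×s → (11.40974,-5.21508) → (11.41,-5.22)
v3: (-2,-3) → rotate → (3.60157,0.16931) → ×s → (8.77694,0.41261) → (8.78,0.41)
v4: (3,2.5) → rotate → (-3.79219,0.93235) → ×s → (-9.24147,2.27212) → (-9.24,2.27)

Cross-section at z=16.75: (5.27,-11.26) (11.41,-5.22) (8.78,0.41) (-9.24,2.27)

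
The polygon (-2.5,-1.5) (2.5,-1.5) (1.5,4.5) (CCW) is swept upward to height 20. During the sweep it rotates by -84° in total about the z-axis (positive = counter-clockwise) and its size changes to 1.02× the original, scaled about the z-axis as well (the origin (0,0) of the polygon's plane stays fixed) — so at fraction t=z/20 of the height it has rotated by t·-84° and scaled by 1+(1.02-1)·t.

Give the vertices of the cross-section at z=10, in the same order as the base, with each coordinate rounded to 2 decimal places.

Cross-section at z=10: (-2.89,0.56) (0.86,-2.82) (4.17,2.36)

t = z/height = 10/20 = 0.5
s = 1 + (scale-1)·z/height = 1 + (1.02-1)·10/20 = 1.010000
θ = twist·z/height = -84°·10/20 = -42.0000° = -0.733038 rad
cos θ = 0.743145, sin θ = -0.669131 (intermediates below are computed at full precision and shown rounded to 5 d.p.)
v1: (-2.5,-1.5) → rotate → (-2.86156,0.55811) → ×s → (-2.89017,0.56369) → (-2.89,0.56)
v2: (2.5,-1.5) → rotate → (0.85417,-2.78754) → ×s → (0.86271,-2.81542) → (0.86,-2.82)
v3: (1.5,4.5) → rotate → (4.12580,2.34046) → ×s → (4.16706,2.36386) → (4.17,2.36)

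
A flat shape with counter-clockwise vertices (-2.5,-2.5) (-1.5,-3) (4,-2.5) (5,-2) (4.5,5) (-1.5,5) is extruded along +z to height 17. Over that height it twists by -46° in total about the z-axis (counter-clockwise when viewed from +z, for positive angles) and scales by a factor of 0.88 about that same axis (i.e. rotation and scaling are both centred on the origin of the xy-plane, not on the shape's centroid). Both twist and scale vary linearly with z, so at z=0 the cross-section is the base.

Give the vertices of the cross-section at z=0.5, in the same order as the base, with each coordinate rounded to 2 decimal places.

Cross-section at z=0.5: (-2.55,-2.43) (-1.56,-2.95) (3.93,-2.58) (4.93,-2.11) (4.60,4.88) (-1.38,5.02)

t = z/height = 0.5/17 = 0.0294118
s = 1 + (scale-1)·z/height = 1 + (0.88-1)·0.5/17 = 0.996471
θ = twist·z/height = -46°·0.5/17 = -1.3529° = -0.023613 rad
cos θ = 0.999721, sin θ = -0.023611 (intermediates below are computed at full precision and shown rounded to 5 d.p.)
v1: (-2.5,-2.5) → rotate → (-2.55833,-2.44028) → ×s → (-2.54930,-2.43166) → (-2.55,-2.43)
v2: (-1.5,-3) → rotate → (-1.57042,-2.96375) → ×s → (-1.56487,-2.95329) → (-1.56,-2.95)
v3: (4,-2.5) → rotate → (3.93986,-2.59375) → ×s → (3.92595,-2.58459) → (3.93,-2.58)
v4: (5,-2) → rotate → (4.95138,-2.11750) → ×s → (4.93391,-2.11002) → (4.93,-2.11)
v5: (4.5,5) → rotate → (4.61680,4.89236) → ×s → (4.60051,4.87509) → (4.60,4.88)
v6: (-1.5,5) → rotate → (-1.38153,5.03402) → ×s → (-1.37665,5.01626) → (-1.38,5.02)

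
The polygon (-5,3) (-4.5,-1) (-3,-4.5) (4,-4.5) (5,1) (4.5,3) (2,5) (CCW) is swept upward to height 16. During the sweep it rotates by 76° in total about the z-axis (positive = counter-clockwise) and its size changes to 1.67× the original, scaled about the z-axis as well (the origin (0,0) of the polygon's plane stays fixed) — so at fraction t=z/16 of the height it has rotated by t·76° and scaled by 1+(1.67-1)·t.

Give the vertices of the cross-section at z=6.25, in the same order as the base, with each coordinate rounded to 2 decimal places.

Cross-section at z=6.25: (-7.36,0.16) (-4.31,-3.91) (-0.48,-6.81) (7.20,-2.43) (4.86,4.22) (3.06,6.10) (-0.93,6.73)

t = z/height = 6.25/16 = 0.390625
s = 1 + (scale-1)·z/height = 1 + (1.67-1)·6.25/16 = 1.261719
θ = twist·z/height = 76°·6.25/16 = 29.6875° = 0.518145 rad
cos θ = 0.868740, sin θ = 0.495269 (intermediates below are computed at full precision and shown rounded to 5 d.p.)
v1: (-5,3) → rotate → (-5.82951,0.12987) → ×s → (-7.35520,0.16386) → (-7.36,0.16)
v2: (-4.5,-1) → rotate → (-3.41406,-3.09745) → ×s → (-4.30758,-3.90811) → (-4.31,-3.91)
v3: (-3,-4.5) → rotate → (-0.37751,-5.39514) → ×s → (-0.47631,-6.80714) → (-0.48,-6.81)
v4: (4,-4.5) → rotate → (5.70367,-1.92825) → ×s → (7.19643,-2.43291) → (7.20,-2.43)
v5: (5,1) → rotate → (3.84843,3.34509) → ×s → (4.85563,4.22056) → (4.86,4.22)
v6: (4.5,3) → rotate → (2.42352,4.83493) → ×s → (3.05780,6.10032) → (3.06,6.10)
v7: (2,5) → rotate → (-0.73887,5.33424) → ×s → (-0.93224,6.73031) → (-0.93,6.73)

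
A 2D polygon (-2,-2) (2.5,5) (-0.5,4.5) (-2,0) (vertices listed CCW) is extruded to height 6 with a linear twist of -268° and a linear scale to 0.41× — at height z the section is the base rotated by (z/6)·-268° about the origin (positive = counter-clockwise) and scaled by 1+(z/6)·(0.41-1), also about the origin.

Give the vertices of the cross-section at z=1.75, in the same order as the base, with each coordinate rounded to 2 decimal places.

t = z/height = 1.75/6 = 0.291667
s = 1 + (scale-1)·z/height = 1 + (0.41-1)·1.75/6 = 0.827917
θ = twist·z/height = -268°·1.75/6 = -78.1667° = -1.364266 rad
cos θ = 0.205065, sin θ = -0.978748 (intermediates below are computed at full precision and shown rounded to 5 d.p.)
v1: (-2,-2) → rotate → (-2.36763,1.54737) → ×s → (-1.96020,1.28109) → (-1.96,1.28)
v2: (2.5,5) → rotate → (5.40641,-1.42154) → ×s → (4.47605,-1.17692) → (4.48,-1.18)
v3: (-0.5,4.5) → rotate → (4.30183,1.41217) → ×s → (3.56156,1.16916) → (3.56,1.17)
v4: (-2,0) → rotate → (-0.41013,1.95750) → ×s → (-0.33955,1.62064) → (-0.34,1.62)

Cross-section at z=1.75: (-1.96,1.28) (4.48,-1.18) (3.56,1.17) (-0.34,1.62)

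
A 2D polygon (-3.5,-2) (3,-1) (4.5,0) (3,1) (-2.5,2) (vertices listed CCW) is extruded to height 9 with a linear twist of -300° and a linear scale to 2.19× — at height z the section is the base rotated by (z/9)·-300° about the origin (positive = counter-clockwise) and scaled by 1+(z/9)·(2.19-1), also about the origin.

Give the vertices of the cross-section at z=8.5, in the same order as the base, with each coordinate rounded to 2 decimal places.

Cross-section at z=8.5: (2.42,-8.21) (3.54,5.71) (2.20,9.30) (-0.60,6.69) (-5.36,-4.19)

t = z/height = 8.5/9 = 0.944444
s = 1 + (scale-1)·z/height = 1 + (2.19-1)·8.5/9 = 2.123889
θ = twist·z/height = -300°·8.5/9 = -283.3333° = -4.945100 rad
cos θ = 0.230616, sin θ = 0.973045 (intermediates below are computed at full precision and shown rounded to 5 d.p.)
v1: (-3.5,-2) → rotate → (1.13893,-3.86689) → ×s → (2.41897,-8.21284) → (2.42,-8.21)
v2: (3,-1) → rotate → (1.66489,2.68852) → ×s → (3.53605,5.71012) → (3.54,5.71)
v3: (4.5,0) → rotate → (1.03777,4.37870) → ×s → (2.20411,9.29988) → (2.20,9.30)
v4: (3,1) → rotate → (-0.28120,3.14975) → ×s → (-0.59723,6.68972) → (-0.60,6.69)
v5: (-2.5,2) → rotate → (-2.52263,-1.97138) → ×s → (-5.35778,-4.18699) → (-5.36,-4.19)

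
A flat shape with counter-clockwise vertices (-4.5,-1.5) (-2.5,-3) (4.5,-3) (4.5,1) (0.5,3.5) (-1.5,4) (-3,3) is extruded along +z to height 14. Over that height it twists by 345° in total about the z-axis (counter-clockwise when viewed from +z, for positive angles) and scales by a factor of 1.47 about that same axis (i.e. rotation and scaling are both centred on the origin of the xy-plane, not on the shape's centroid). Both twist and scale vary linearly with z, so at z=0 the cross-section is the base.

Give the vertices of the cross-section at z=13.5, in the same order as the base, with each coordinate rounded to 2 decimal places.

Cross-section at z=13.5: (-6.81,1.06) (-5.23,-2.21) (3.81,-6.87) (6.48,-1.71) (2.98,4.19) (0.73,6.16) (-1.87,5.87)

t = z/height = 13.5/14 = 0.964286
s = 1 + (scale-1)·z/height = 1 + (1.47-1)·13.5/14 = 1.453214
θ = twist·z/height = 345°·13.5/14 = 332.6786° = 5.806336 rad
cos θ = 0.888446, sin θ = -0.458982 (intermediates below are computed at full precision and shown rounded to 5 d.p.)
v1: (-4.5,-1.5) → rotate → (-4.68648,0.73275) → ×s → (-6.81046,1.06484) → (-6.81,1.06)
v2: (-2.5,-3) → rotate → (-3.59806,-1.51788) → ×s → (-5.22875,-2.20581) → (-5.23,-2.21)
v3: (4.5,-3) → rotate → (2.62106,-4.73076) → ×s → (3.80896,-6.87480) → (3.81,-6.87)
v4: (4.5,1) → rotate → (4.45699,-1.17697) → ×s → (6.47696,-1.71039) → (6.48,-1.71)
v5: (0.5,3.5) → rotate → (2.05066,2.88007) → ×s → (2.98005,4.18536) → (2.98,4.19)
v6: (-1.5,4) → rotate → (0.50326,4.24226) → ×s → (0.73134,6.16491) → (0.73,6.16)
v7: (-3,3) → rotate → (-1.28839,4.04228) → ×s → (-1.87231,5.87430) → (-1.87,5.87)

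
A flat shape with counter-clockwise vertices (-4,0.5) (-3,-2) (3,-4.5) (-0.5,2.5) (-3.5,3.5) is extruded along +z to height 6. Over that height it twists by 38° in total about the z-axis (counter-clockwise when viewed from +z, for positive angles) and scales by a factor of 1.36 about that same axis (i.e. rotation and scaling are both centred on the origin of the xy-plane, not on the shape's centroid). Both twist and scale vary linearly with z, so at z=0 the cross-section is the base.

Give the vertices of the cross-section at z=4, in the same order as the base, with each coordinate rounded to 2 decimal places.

Cross-section at z=4: (-4.75,-1.56) (-2.30,-3.83) (5.75,-3.45) (-1.89,2.54) (-5.78,2.07)

t = z/height = 4/6 = 0.666667
s = 1 + (scale-1)·z/height = 1 + (1.36-1)·4/6 = 1.240000
θ = twist·z/height = 38°·4/6 = 25.3333° = 0.442150 rad
cos θ = 0.903834, sin θ = 0.427884 (intermediates below are computed at full precision and shown rounded to 5 d.p.)
v1: (-4,0.5) → rotate → (-3.82928,-1.25962) → ×s → (-4.74830,-1.56193) → (-4.75,-1.56)
v2: (-3,-2) → rotate → (-1.85573,-3.09132) → ×s → (-2.30111,-3.83324) → (-2.30,-3.83)
v3: (3,-4.5) → rotate → (4.63698,-2.78360) → ×s → (5.74985,-3.45166) → (5.75,-3.45)
v4: (-0.5,2.5) → rotate → (-1.52163,2.04564) → ×s → (-1.88682,2.53660) → (-1.89,2.54)
v5: (-3.5,3.5) → rotate → (-4.66101,1.66583) → ×s → (-5.77965,2.06562) → (-5.78,2.07)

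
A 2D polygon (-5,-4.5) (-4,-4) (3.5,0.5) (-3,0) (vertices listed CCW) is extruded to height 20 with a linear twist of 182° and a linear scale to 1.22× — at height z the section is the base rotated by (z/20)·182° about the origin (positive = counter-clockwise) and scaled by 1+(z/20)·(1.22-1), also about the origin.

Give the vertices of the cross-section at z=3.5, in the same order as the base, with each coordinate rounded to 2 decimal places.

Cross-section at z=3.5: (-1.94,-6.71) (-1.34,-5.72) (2.81,2.36) (-2.65,-1.64)

t = z/height = 3.5/20 = 0.175
s = 1 + (scale-1)·z/height = 1 + (1.22-1)·3.5/20 = 1.038500
θ = twist·z/height = 182°·3.5/20 = 31.8500° = 0.555887 rad
cos θ = 0.849433, sin θ = 0.527697 (intermediates below are computed at full precision and shown rounded to 5 d.p.)
v1: (-5,-4.5) → rotate → (-1.87252,-6.46093) → ×s → (-1.94462,-6.70968) → (-1.94,-6.71)
v2: (-4,-4) → rotate → (-1.28694,-5.50852) → ×s → (-1.33649,-5.72060) → (-1.34,-5.72)
v3: (3.5,0.5) → rotate → (2.70917,2.27166) → ×s → (2.81347,2.35912) → (2.81,2.36)
v4: (-3,0) → rotate → (-2.54830,-1.58309) → ×s → (-2.64641,-1.64404) → (-2.65,-1.64)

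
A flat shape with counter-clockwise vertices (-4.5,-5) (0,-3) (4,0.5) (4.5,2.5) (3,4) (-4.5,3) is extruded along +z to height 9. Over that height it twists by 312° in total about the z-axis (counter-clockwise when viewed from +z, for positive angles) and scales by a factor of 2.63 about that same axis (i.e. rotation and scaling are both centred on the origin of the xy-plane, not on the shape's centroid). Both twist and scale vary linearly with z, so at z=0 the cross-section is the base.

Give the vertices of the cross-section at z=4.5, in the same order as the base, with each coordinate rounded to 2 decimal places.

Cross-section at z=4.5: (11.15,4.97) (2.21,4.97) (-7.00,2.12) (-9.31,-0.82) (-7.93,-4.42) (5.25,-8.30)

t = z/height = 4.5/9 = 0.5
s = 1 + (scale-1)·z/height = 1 + (2.63-1)·4.5/9 = 1.815000
θ = twist·z/height = 312°·4.5/9 = 156.0000° = 2.722714 rad
cos θ = -0.913545, sin θ = 0.406737 (intermediates below are computed at full precision and shown rounded to 5 d.p.)
v1: (-4.5,-5) → rotate → (6.14464,2.73741) → ×s → (11.15252,4.96840) → (11.15,4.97)
v2: (0,-3) → rotate → (1.22021,2.74064) → ×s → (2.21468,4.97426) → (2.21,4.97)
v3: (4,0.5) → rotate → (-3.85755,1.17017) → ×s → (-7.00145,2.12387) → (-7.00,2.12)
v4: (4.5,2.5) → rotate → (-5.12780,-0.45355) → ×s → (-9.30695,-0.82319) → (-9.31,-0.82)
v5: (3,4) → rotate → (-4.36758,-2.43397) → ×s → (-7.92716,-4.41766) → (-7.93,-4.42)
v6: (-4.5,3) → rotate → (2.89074,-4.57095) → ×s → (5.24670,-8.29628) → (5.25,-8.30)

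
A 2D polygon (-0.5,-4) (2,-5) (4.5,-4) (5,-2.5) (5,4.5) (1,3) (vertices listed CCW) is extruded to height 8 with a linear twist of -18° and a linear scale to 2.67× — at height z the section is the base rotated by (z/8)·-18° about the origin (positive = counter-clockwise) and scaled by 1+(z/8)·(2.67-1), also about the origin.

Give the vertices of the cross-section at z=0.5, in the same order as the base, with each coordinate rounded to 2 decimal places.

t = z/height = 0.5/8 = 0.0625
s = 1 + (scale-1)·z/height = 1 + (2.67-1)·0.5/8 = 1.104375
θ = twist·z/height = -18°·0.5/8 = -1.1250° = -0.019635 rad
cos θ = 0.999807, sin θ = -0.019634 (intermediates below are computed at full precision and shown rounded to 5 d.p.)
v1: (-0.5,-4) → rotate → (-0.57844,-3.98941) → ×s → (-0.63881,-4.40581) → (-0.64,-4.41)
v2: (2,-5) → rotate → (1.90145,-5.03830) → ×s → (2.09991,-5.56418) → (2.10,-5.56)
v3: (4.5,-4) → rotate → (4.42060,-4.08758) → ×s → (4.88200,-4.51422) → (4.88,-4.51)
v4: (5,-2.5) → rotate → (4.94995,-2.59769) → ×s → (5.46660,-2.86882) → (5.47,-2.87)
v5: (5,4.5) → rotate → (5.08739,4.40096) → ×s → (5.61838,4.86031) → (5.62,4.86)
v6: (1,3) → rotate → (1.05871,2.97979) → ×s → (1.16921,3.29080) → (1.17,3.29)

Cross-section at z=0.5: (-0.64,-4.41) (2.10,-5.56) (4.88,-4.51) (5.47,-2.87) (5.62,4.86) (1.17,3.29)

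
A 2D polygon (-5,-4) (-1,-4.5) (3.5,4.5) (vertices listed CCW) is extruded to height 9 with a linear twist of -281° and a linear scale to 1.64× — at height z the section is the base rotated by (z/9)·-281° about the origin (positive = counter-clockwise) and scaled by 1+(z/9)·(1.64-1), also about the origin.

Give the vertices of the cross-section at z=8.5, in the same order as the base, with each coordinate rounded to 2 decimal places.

t = z/height = 8.5/9 = 0.944444
s = 1 + (scale-1)·z/height = 1 + (1.64-1)·8.5/9 = 1.604444
θ = twist·z/height = -281°·8.5/9 = -265.3889° = -4.631910 rad
cos θ = -0.080392, sin θ = 0.996763 (intermediates below are computed at full precision and shown rounded to 5 d.p.)
v1: (-5,-4) → rotate → (4.38901,-4.66225) → ×s → (7.04193,-7.48032) → (7.04,-7.48)
v2: (-1,-4.5) → rotate → (4.56583,-0.63500) → ×s → (7.32562,-1.01882) → (7.33,-1.02)
v3: (3.5,4.5) → rotate → (-4.76681,3.12691) → ×s → (-7.64808,5.01695) → (-7.65,5.02)

Cross-section at z=8.5: (7.04,-7.48) (7.33,-1.02) (-7.65,5.02)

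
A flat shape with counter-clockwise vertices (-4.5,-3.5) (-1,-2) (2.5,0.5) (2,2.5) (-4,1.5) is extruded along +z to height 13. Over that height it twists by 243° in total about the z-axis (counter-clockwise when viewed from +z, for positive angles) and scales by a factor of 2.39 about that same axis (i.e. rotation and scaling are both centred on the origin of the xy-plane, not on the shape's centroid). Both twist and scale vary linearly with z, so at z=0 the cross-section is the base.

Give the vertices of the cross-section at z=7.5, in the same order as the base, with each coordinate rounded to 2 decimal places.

t = z/height = 7.5/13 = 0.576923
s = 1 + (scale-1)·z/height = 1 + (2.39-1)·7.5/13 = 1.801923
θ = twist·z/height = 243°·7.5/13 = 140.1923° = 2.446817 rad
cos θ = -0.768198, sin θ = 0.640213 (intermediates below are computed at full precision and shown rounded to 5 d.p.)
v1: (-4.5,-3.5) → rotate → (5.69763,-0.19227) → ×s → (10.26670,-0.34645) → (10.27,-0.35)
v2: (-1,-2) → rotate → (2.04862,0.89618) → ×s → (3.69146,1.61485) → (3.69,1.61)
v3: (2.5,0.5) → rotate → (-2.24060,1.21643) → ×s → (-4.03739,2.19192) → (-4.04,2.19)
v4: (2,2.5) → rotate → (-3.13693,-0.64007) → ×s → (-5.65250,-1.15335) → (-5.65,-1.15)
v5: (-4,1.5) → rotate → (2.11247,-3.71315) → ×s → (3.80651,-6.69081) → (3.81,-6.69)

Cross-section at z=7.5: (10.27,-0.35) (3.69,1.61) (-4.04,2.19) (-5.65,-1.15) (3.81,-6.69)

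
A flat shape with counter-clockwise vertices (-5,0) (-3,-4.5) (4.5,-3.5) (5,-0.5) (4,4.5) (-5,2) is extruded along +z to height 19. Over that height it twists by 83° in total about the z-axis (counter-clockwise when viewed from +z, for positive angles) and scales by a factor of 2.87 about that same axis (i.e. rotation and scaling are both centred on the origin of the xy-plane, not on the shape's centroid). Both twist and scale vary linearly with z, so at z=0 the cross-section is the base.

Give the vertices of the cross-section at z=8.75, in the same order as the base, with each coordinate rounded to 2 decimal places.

Cross-section at z=8.75: (-7.31,-5.76) (0.80,-10.03) (10.61,0.06) (7.89,5.03) (0.67,11.19) (-9.61,-2.83)

t = z/height = 8.75/19 = 0.460526
s = 1 + (scale-1)·z/height = 1 + (2.87-1)·8.75/19 = 1.861184
θ = twist·z/height = 83°·8.75/19 = 38.2237° = 0.667129 rad
cos θ = 0.785601, sin θ = 0.618733 (intermediates below are computed at full precision and shown rounded to 5 d.p.)
v1: (-5,0) → rotate → (-3.92801,-3.09367) → ×s → (-7.31074,-5.75788) → (-7.31,-5.76)
v2: (-3,-4.5) → rotate → (0.42750,-5.39140) → ×s → (0.79565,-10.03440) → (0.80,-10.03)
v3: (4.5,-3.5) → rotate → (5.70077,0.03470) → ×s → (10.61019,0.06457) → (10.61,0.06)
v4: (5,-0.5) → rotate → (4.23737,2.70087) → ×s → (7.88653,5.02681) → (7.89,5.03)
v5: (4,4.5) → rotate → (0.35811,6.01014) → ×s → (0.66650,11.18597) → (0.67,11.19)
v6: (-5,2) → rotate → (-5.16547,-1.52246) → ×s → (-9.61390,-2.83359) → (-9.61,-2.83)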